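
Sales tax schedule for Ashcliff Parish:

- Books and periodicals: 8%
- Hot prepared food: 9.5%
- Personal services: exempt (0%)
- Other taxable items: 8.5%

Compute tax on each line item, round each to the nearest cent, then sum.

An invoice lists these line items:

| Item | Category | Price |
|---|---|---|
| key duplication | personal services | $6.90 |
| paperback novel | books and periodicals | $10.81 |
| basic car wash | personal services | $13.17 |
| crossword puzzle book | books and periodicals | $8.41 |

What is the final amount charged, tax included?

$40.82

Key duplication $6.90: personal services → 0% → $0.00
Paperback novel $10.81: books and periodicals → 8% → $0.86
Basic car wash $13.17: personal services → 0% → $0.00
Crossword puzzle book $8.41: books and periodicals → 8% → $0.67
Subtotal = $39.29; tax = $1.53; total due = $40.82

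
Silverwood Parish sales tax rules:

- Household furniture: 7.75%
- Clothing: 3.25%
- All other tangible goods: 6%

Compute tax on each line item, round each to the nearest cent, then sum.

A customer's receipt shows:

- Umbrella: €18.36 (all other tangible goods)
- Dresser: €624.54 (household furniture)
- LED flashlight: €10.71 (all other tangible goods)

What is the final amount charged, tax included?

Umbrella €18.36: all other tangible goods → 6% → €1.10
Dresser €624.54: household furniture → 7.75% → €48.40
LED flashlight €10.71: all other tangible goods → 6% → €0.64
Subtotal = €653.61; tax = €50.14; total due = €703.75

€703.75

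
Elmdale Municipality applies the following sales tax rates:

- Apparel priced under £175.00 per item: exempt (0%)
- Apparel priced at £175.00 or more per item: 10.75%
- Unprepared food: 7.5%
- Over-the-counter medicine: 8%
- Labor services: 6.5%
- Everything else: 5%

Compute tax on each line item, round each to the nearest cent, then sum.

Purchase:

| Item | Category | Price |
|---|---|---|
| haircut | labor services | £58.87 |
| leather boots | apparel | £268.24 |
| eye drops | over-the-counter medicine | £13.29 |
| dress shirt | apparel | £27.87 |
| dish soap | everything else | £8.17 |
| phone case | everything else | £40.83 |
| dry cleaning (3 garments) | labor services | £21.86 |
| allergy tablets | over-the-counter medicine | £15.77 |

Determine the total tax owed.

£38.86

Haircut £58.87: labor services → 6.5% → £3.83
Leather boots £268.24: apparel, £175.00 or more → 10.75% → £28.84
Eye drops £13.29: over-the-counter medicine → 8% → £1.06
Dress shirt £27.87: apparel, under £175.00 → 0% → £0.00
Dish soap £8.17: everything else → 5% → £0.41
Phone case £40.83: everything else → 5% → £2.04
Dry cleaning (3 garments) £21.86: labor services → 6.5% → £1.42
Allergy tablets £15.77: over-the-counter medicine → 8% → £1.26
Total tax = £3.83 + £28.84 + £1.06 + £0.41 + £2.04 + £1.42 + £1.26 = £38.86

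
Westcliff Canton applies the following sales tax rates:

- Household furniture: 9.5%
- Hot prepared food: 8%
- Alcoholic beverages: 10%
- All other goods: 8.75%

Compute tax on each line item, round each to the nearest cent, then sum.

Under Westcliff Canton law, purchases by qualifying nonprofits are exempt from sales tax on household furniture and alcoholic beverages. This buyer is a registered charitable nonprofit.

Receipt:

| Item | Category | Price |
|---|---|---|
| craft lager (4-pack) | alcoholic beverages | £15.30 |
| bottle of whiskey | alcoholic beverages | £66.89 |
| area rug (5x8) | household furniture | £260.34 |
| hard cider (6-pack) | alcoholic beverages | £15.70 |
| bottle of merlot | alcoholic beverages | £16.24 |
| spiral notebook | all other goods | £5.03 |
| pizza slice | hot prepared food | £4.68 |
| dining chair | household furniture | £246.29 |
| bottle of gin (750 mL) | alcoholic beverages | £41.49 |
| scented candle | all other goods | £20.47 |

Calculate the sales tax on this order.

Craft lager (4-pack) £15.30: alcoholic beverages, buyer-exempt → 0% → £0.00
Bottle of whiskey £66.89: alcoholic beverages, buyer-exempt → 0% → £0.00
Area rug (5x8) £260.34: household furniture, buyer-exempt → 0% → £0.00
Hard cider (6-pack) £15.70: alcoholic beverages, buyer-exempt → 0% → £0.00
Bottle of merlot £16.24: alcoholic beverages, buyer-exempt → 0% → £0.00
Spiral notebook £5.03: all other goods → 8.75% → £0.44
Pizza slice £4.68: hot prepared food → 8% → £0.37
Dining chair £246.29: household furniture, buyer-exempt → 0% → £0.00
Bottle of gin (750 mL) £41.49: alcoholic beverages, buyer-exempt → 0% → £0.00
Scented candle £20.47: all other goods → 8.75% → £1.79
Total tax = £0.44 + £0.37 + £1.79 = £2.60

£2.60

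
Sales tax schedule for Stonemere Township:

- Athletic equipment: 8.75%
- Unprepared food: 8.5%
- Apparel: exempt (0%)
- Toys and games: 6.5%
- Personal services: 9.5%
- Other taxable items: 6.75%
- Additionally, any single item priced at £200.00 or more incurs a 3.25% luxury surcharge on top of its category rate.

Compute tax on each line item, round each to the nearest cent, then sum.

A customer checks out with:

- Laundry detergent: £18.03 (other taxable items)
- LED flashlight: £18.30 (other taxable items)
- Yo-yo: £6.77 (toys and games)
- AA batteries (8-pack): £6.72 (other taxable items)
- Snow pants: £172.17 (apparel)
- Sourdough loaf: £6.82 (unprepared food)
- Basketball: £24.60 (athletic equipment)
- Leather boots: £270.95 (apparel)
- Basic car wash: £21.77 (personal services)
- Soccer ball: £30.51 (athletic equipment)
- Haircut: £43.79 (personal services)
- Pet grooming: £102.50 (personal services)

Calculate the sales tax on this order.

Laundry detergent £18.03: other taxable items → 6.75% → £1.22
LED flashlight £18.30: other taxable items → 6.75% → £1.24
Yo-yo £6.77: toys and games → 6.5% → £0.44
AA batteries (8-pack) £6.72: other taxable items → 6.75% → £0.45
Snow pants £172.17: apparel → 0% → £0.00
Sourdough loaf £6.82: unprepared food → 8.5% → £0.58
Basketball £24.60: athletic equipment → 8.75% → £2.15
Leather boots £270.95: apparel → 0% + 3.25% surcharge = 3.25% → £8.81
Basic car wash £21.77: personal services → 9.5% → £2.07
Soccer ball £30.51: athletic equipment → 8.75% → £2.67
Haircut £43.79: personal services → 9.5% → £4.16
Pet grooming £102.50: personal services → 9.5% → £9.74
Total tax = £1.22 + £1.24 + £0.44 + £0.45 + £0.58 + £2.15 + £8.81 + £2.07 + £2.67 + £4.16 + £9.74 = £33.53

£33.53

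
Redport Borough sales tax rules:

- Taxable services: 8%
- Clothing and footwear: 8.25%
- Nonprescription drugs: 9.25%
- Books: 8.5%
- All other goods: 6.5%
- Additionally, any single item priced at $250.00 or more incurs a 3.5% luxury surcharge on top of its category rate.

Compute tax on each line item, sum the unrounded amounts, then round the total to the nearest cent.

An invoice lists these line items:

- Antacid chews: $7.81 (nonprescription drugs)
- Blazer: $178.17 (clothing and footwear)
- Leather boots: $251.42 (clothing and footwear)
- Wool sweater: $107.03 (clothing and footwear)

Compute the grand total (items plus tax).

Antacid chews $7.81: nonprescription drugs → 9.25% → $0.722425
Blazer $178.17: clothing and footwear → 8.25% → $14.699025
Leather boots $251.42: clothing and footwear → 8.25% + 3.5% surcharge = 11.75% → $29.54185
Wool sweater $107.03: clothing and footwear → 8.25% → $8.829975
Subtotal = $544.43; unrounded tax = $53.793275 → $53.79; total due = $598.22

$598.22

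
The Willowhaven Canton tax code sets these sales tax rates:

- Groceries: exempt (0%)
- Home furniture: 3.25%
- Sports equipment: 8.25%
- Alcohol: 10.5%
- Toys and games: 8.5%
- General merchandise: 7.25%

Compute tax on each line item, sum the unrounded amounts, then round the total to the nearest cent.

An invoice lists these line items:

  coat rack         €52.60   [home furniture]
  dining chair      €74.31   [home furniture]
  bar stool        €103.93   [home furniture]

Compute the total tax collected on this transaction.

Coat rack €52.60: home furniture → 3.25% → €1.7095
Dining chair €74.31: home furniture → 3.25% → €2.415075
Bar stool €103.93: home furniture → 3.25% → €3.377725
Unrounded tax sum = €7.5023 → €7.50

€7.50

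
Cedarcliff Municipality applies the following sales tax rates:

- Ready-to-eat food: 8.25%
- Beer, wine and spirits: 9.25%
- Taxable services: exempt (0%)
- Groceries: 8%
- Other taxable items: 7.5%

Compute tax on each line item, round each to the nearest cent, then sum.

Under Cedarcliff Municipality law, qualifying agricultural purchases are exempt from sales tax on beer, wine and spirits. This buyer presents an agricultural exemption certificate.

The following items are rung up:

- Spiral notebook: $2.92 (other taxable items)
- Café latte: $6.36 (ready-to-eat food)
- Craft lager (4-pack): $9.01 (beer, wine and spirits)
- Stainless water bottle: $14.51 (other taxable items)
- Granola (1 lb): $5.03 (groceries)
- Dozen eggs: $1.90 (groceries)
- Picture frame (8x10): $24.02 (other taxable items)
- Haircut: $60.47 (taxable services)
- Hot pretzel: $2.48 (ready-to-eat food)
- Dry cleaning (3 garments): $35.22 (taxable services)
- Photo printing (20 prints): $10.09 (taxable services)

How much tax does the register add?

Spiral notebook $2.92: other taxable items → 7.5% → $0.22
Café latte $6.36: ready-to-eat food → 8.25% → $0.52
Craft lager (4-pack) $9.01: beer, wine and spirits, buyer-exempt → 0% → $0.00
Stainless water bottle $14.51: other taxable items → 7.5% → $1.09
Granola (1 lb) $5.03: groceries → 8% → $0.40
Dozen eggs $1.90: groceries → 8% → $0.15
Picture frame (8x10) $24.02: other taxable items → 7.5% → $1.80
Haircut $60.47: taxable services → 0% → $0.00
Hot pretzel $2.48: ready-to-eat food → 8.25% → $0.20
Dry cleaning (3 garments) $35.22: taxable services → 0% → $0.00
Photo printing (20 prints) $10.09: taxable services → 0% → $0.00
Total tax = $0.22 + $0.52 + $1.09 + $0.40 + $0.15 + $1.80 + $0.20 = $4.38

$4.38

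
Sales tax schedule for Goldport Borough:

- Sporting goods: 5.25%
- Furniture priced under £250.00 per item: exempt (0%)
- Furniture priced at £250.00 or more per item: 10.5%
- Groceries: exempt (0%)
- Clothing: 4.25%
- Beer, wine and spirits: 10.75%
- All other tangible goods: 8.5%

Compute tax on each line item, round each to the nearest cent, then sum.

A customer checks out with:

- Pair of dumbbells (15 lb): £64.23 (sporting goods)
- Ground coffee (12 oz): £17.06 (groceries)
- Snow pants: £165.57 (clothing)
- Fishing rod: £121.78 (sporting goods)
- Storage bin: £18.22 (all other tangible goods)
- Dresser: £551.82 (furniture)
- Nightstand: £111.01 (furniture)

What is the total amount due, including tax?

£1125.98

Pair of dumbbells (15 lb) £64.23: sporting goods → 5.25% → £3.37
Ground coffee (12 oz) £17.06: groceries → 0% → £0.00
Snow pants £165.57: clothing → 4.25% → £7.04
Fishing rod £121.78: sporting goods → 5.25% → £6.39
Storage bin £18.22: all other tangible goods → 8.5% → £1.55
Dresser £551.82: furniture, £250.00 or more → 10.5% → £57.94
Nightstand £111.01: furniture, under £250.00 → 0% → £0.00
Subtotal = £1049.69; tax = £76.29; total due = £1125.98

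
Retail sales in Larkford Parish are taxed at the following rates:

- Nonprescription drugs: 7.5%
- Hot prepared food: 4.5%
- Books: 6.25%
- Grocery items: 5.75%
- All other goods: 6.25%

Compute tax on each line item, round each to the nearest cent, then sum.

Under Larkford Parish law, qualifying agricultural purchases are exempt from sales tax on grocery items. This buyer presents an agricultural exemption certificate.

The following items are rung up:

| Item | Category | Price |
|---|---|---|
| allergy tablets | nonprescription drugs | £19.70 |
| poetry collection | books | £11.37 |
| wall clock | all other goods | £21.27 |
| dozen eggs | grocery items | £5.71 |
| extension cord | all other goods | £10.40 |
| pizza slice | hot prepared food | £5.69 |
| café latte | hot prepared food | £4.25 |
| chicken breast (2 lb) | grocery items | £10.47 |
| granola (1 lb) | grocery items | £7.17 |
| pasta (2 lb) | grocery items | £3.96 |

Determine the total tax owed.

£4.62

Allergy tablets £19.70: nonprescription drugs → 7.5% → £1.48
Poetry collection £11.37: books → 6.25% → £0.71
Wall clock £21.27: all other goods → 6.25% → £1.33
Dozen eggs £5.71: grocery items, buyer-exempt → 0% → £0.00
Extension cord £10.40: all other goods → 6.25% → £0.65
Pizza slice £5.69: hot prepared food → 4.5% → £0.26
Café latte £4.25: hot prepared food → 4.5% → £0.19
Chicken breast (2 lb) £10.47: grocery items, buyer-exempt → 0% → £0.00
Granola (1 lb) £7.17: grocery items, buyer-exempt → 0% → £0.00
Pasta (2 lb) £3.96: grocery items, buyer-exempt → 0% → £0.00
Total tax = £1.48 + £0.71 + £1.33 + £0.65 + £0.26 + £0.19 = £4.62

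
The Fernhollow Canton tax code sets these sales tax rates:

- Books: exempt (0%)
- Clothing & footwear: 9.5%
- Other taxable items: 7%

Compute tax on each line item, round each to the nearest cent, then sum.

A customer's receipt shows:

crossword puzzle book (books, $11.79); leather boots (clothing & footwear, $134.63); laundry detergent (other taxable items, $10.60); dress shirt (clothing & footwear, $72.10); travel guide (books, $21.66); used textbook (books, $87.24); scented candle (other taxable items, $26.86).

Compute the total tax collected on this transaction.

Crossword puzzle book $11.79: books → 0% → $0.00
Leather boots $134.63: clothing & footwear → 9.5% → $12.79
Laundry detergent $10.60: other taxable items → 7% → $0.74
Dress shirt $72.10: clothing & footwear → 9.5% → $6.85
Travel guide $21.66: books → 0% → $0.00
Used textbook $87.24: books → 0% → $0.00
Scented candle $26.86: other taxable items → 7% → $1.88
Total tax = $12.79 + $0.74 + $6.85 + $1.88 = $22.26

$22.26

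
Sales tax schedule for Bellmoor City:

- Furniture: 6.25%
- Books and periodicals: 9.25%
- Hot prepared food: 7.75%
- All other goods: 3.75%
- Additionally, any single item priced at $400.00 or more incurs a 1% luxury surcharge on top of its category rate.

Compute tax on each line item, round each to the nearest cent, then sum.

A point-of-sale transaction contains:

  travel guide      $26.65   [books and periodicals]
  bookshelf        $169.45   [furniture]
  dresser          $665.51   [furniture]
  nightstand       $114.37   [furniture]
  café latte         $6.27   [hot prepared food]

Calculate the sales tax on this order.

$68.95

Travel guide $26.65: books and periodicals → 9.25% → $2.47
Bookshelf $169.45: furniture → 6.25% → $10.59
Dresser $665.51: furniture → 6.25% + 1% surcharge = 7.25% → $48.25
Nightstand $114.37: furniture → 6.25% → $7.15
Café latte $6.27: hot prepared food → 7.75% → $0.49
Total tax = $2.47 + $10.59 + $48.25 + $7.15 + $0.49 = $68.95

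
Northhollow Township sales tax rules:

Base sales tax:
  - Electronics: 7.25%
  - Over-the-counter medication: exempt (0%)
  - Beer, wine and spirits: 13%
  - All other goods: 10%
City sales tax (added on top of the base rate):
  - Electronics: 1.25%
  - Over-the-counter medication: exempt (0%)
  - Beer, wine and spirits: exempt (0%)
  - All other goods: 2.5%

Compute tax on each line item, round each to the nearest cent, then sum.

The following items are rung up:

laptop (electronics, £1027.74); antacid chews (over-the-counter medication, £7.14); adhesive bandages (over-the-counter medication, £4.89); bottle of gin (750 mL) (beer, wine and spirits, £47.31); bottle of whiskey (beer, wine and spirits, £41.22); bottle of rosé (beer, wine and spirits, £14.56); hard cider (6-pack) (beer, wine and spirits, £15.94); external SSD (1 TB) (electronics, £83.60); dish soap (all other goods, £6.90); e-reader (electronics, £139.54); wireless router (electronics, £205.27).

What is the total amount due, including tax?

£1734.22

Laptop £1027.74: electronics → 7.25% + 1.25% city = 8.5% → £87.36
Antacid chews £7.14: over-the-counter medication → 0% + 0% city = 0% → £0.00
Adhesive bandages £4.89: over-the-counter medication → 0% + 0% city = 0% → £0.00
Bottle of gin (750 mL) £47.31: beer, wine and spirits → 13% + 0% city = 13% → £6.15
Bottle of whiskey £41.22: beer, wine and spirits → 13% + 0% city = 13% → £5.36
Bottle of rosé £14.56: beer, wine and spirits → 13% + 0% city = 13% → £1.89
Hard cider (6-pack) £15.94: beer, wine and spirits → 13% + 0% city = 13% → £2.07
External SSD (1 TB) £83.60: electronics → 7.25% + 1.25% city = 8.5% → £7.11
Dish soap £6.90: all other goods → 10% + 2.5% city = 12.5% → £0.86
E-reader £139.54: electronics → 7.25% + 1.25% city = 8.5% → £11.86
Wireless router £205.27: electronics → 7.25% + 1.25% city = 8.5% → £17.45
Subtotal = £1594.11; tax = £140.11; total due = £1734.22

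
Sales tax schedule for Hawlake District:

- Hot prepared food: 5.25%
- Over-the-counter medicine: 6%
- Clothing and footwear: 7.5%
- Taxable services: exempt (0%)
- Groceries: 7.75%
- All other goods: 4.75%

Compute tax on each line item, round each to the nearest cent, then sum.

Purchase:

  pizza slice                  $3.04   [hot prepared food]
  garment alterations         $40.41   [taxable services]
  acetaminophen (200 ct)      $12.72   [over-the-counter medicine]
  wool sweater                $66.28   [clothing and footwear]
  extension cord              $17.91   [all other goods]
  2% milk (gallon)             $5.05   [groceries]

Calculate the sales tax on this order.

$7.13

Pizza slice $3.04: hot prepared food → 5.25% → $0.16
Garment alterations $40.41: taxable services → 0% → $0.00
Acetaminophen (200 ct) $12.72: over-the-counter medicine → 6% → $0.76
Wool sweater $66.28: clothing and footwear → 7.5% → $4.97
Extension cord $17.91: all other goods → 4.75% → $0.85
2% milk (gallon) $5.05: groceries → 7.75% → $0.39
Total tax = $0.16 + $0.76 + $4.97 + $0.85 + $0.39 = $7.13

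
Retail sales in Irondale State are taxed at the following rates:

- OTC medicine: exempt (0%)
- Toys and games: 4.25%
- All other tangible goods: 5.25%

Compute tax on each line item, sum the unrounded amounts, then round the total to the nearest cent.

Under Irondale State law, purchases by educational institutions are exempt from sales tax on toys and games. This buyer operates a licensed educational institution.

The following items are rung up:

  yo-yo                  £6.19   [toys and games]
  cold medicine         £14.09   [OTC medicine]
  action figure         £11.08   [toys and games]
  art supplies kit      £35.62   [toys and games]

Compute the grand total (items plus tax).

£66.98

Yo-yo £6.19: toys and games, buyer-exempt → 0% → £0.00
Cold medicine £14.09: OTC medicine → 0% → £0.00
Action figure £11.08: toys and games, buyer-exempt → 0% → £0.00
Art supplies kit £35.62: toys and games, buyer-exempt → 0% → £0.00
Subtotal = £66.98; unrounded tax = £0.00 → £0.00; total due = £66.98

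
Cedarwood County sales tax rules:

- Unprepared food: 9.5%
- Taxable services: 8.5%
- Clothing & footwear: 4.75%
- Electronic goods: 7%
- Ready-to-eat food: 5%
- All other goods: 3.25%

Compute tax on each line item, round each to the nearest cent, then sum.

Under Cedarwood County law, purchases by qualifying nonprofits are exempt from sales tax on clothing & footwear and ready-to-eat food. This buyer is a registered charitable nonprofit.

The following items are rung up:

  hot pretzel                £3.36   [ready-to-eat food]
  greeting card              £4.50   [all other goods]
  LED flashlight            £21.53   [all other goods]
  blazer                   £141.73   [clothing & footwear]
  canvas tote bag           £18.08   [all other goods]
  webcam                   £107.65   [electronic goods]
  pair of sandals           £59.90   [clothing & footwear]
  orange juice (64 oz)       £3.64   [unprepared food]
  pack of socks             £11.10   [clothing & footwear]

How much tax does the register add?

£9.33

Hot pretzel £3.36: ready-to-eat food, buyer-exempt → 0% → £0.00
Greeting card £4.50: all other goods → 3.25% → £0.15
LED flashlight £21.53: all other goods → 3.25% → £0.70
Blazer £141.73: clothing & footwear, buyer-exempt → 0% → £0.00
Canvas tote bag £18.08: all other goods → 3.25% → £0.59
Webcam £107.65: electronic goods → 7% → £7.54
Pair of sandals £59.90: clothing & footwear, buyer-exempt → 0% → £0.00
Orange juice (64 oz) £3.64: unprepared food → 9.5% → £0.35
Pack of socks £11.10: clothing & footwear, buyer-exempt → 0% → £0.00
Total tax = £0.15 + £0.70 + £0.59 + £7.54 + £0.35 = £9.33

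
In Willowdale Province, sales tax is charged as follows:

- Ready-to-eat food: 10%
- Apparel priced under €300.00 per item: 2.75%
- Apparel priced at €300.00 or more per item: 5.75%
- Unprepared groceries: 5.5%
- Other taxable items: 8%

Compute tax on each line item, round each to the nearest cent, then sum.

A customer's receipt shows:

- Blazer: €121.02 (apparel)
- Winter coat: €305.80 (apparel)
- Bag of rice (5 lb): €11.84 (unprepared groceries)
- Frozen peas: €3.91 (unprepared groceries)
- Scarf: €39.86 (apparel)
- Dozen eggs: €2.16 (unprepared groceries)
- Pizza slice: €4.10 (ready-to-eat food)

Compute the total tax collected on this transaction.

€23.41

Blazer €121.02: apparel, under €300.00 → 2.75% → €3.33
Winter coat €305.80: apparel, €300.00 or more → 5.75% → €17.58
Bag of rice (5 lb) €11.84: unprepared groceries → 5.5% → €0.65
Frozen peas €3.91: unprepared groceries → 5.5% → €0.22
Scarf €39.86: apparel, under €300.00 → 2.75% → €1.10
Dozen eggs €2.16: unprepared groceries → 5.5% → €0.12
Pizza slice €4.10: ready-to-eat food → 10% → €0.41
Total tax = €3.33 + €17.58 + €0.65 + €0.22 + €1.10 + €0.12 + €0.41 = €23.41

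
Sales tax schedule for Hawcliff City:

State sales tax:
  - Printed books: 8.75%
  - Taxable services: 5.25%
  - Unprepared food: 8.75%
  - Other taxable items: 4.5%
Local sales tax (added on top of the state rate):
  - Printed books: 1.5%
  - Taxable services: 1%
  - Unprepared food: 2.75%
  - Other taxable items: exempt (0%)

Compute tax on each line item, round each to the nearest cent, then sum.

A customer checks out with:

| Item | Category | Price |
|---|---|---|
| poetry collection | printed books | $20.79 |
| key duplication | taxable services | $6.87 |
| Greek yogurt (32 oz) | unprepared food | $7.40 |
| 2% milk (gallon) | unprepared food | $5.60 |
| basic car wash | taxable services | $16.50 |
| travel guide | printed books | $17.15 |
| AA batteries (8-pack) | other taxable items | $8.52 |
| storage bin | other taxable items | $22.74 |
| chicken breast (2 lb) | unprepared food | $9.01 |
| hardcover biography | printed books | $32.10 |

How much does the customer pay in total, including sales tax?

Poetry collection $20.79: printed books → 8.75% + 1.5% local = 10.25% → $2.13
Key duplication $6.87: taxable services → 5.25% + 1% local = 6.25% → $0.43
Greek yogurt (32 oz) $7.40: unprepared food → 8.75% + 2.75% local = 11.5% → $0.85
2% milk (gallon) $5.60: unprepared food → 8.75% + 2.75% local = 11.5% → $0.64
Basic car wash $16.50: taxable services → 5.25% + 1% local = 6.25% → $1.03
Travel guide $17.15: printed books → 8.75% + 1.5% local = 10.25% → $1.76
AA batteries (8-pack) $8.52: other taxable items → 4.5% + 0% local = 4.5% → $0.38
Storage bin $22.74: other taxable items → 4.5% + 0% local = 4.5% → $1.02
Chicken breast (2 lb) $9.01: unprepared food → 8.75% + 2.75% local = 11.5% → $1.04
Hardcover biography $32.10: printed books → 8.75% + 1.5% local = 10.25% → $3.29
Subtotal = $146.68; tax = $12.57; total due = $159.25

$159.25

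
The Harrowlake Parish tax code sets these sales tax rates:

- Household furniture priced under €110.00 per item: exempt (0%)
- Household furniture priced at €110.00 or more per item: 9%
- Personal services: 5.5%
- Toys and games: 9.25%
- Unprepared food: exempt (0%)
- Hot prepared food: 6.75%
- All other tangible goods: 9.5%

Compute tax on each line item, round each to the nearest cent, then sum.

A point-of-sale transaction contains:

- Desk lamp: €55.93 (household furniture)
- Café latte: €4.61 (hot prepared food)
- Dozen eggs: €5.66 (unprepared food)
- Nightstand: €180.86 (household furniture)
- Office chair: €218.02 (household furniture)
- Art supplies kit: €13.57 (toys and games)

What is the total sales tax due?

Desk lamp €55.93: household furniture, under €110.00 → 0% → €0.00
Café latte €4.61: hot prepared food → 6.75% → €0.31
Dozen eggs €5.66: unprepared food → 0% → €0.00
Nightstand €180.86: household furniture, €110.00 or more → 9% → €16.28
Office chair €218.02: household furniture, €110.00 or more → 9% → €19.62
Art supplies kit €13.57: toys and games → 9.25% → €1.26
Total tax = €0.31 + €16.28 + €19.62 + €1.26 = €37.47

€37.47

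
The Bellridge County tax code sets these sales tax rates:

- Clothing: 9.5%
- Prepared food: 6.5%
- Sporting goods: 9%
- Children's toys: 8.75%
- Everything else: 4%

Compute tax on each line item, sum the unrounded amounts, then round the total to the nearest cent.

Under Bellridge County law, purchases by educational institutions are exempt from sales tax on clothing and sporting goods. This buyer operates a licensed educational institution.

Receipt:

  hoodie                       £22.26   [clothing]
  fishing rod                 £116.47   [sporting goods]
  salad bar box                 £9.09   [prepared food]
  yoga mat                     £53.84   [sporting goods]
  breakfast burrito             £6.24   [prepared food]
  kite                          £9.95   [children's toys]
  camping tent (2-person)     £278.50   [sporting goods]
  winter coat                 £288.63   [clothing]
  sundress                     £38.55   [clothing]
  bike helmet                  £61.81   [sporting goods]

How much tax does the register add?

£1.87

Hoodie £22.26: clothing, buyer-exempt → 0% → £0.00
Fishing rod £116.47: sporting goods, buyer-exempt → 0% → £0.00
Salad bar box £9.09: prepared food → 6.5% → £0.59085
Yoga mat £53.84: sporting goods, buyer-exempt → 0% → £0.00
Breakfast burrito £6.24: prepared food → 6.5% → £0.4056
Kite £9.95: children's toys → 8.75% → £0.870625
Camping tent (2-person) £278.50: sporting goods, buyer-exempt → 0% → £0.00
Winter coat £288.63: clothing, buyer-exempt → 0% → £0.00
Sundress £38.55: clothing, buyer-exempt → 0% → £0.00
Bike helmet £61.81: sporting goods, buyer-exempt → 0% → £0.00
Unrounded tax sum = £1.867075 → £1.87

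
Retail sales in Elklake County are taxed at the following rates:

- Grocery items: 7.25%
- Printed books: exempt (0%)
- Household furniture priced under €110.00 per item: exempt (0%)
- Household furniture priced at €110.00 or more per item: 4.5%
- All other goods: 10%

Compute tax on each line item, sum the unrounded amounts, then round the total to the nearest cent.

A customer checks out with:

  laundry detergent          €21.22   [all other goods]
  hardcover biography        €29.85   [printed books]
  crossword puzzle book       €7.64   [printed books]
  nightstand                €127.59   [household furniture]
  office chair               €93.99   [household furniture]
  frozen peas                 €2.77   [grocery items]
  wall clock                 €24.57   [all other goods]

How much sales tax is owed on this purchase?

Laundry detergent €21.22: all other goods → 10% → €2.122
Hardcover biography €29.85: printed books → 0% → €0.00
Crossword puzzle book €7.64: printed books → 0% → €0.00
Nightstand €127.59: household furniture, €110.00 or more → 4.5% → €5.74155
Office chair €93.99: household furniture, under €110.00 → 0% → €0.00
Frozen peas €2.77: grocery items → 7.25% → €0.200825
Wall clock €24.57: all other goods → 10% → €2.457
Unrounded tax sum = €10.521375 → €10.52

€10.52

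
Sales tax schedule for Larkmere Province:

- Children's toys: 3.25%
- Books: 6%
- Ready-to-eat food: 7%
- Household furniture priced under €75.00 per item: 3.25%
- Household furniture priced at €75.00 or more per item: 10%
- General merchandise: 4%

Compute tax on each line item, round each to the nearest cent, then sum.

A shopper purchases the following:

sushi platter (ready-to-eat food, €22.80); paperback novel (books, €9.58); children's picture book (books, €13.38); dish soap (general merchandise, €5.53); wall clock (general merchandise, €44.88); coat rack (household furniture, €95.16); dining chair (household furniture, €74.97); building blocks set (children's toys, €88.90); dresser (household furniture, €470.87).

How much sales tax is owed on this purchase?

€66.93

Sushi platter €22.80: ready-to-eat food → 7% → €1.60
Paperback novel €9.58: books → 6% → €0.57
Children's picture book €13.38: books → 6% → €0.80
Dish soap €5.53: general merchandise → 4% → €0.22
Wall clock €44.88: general merchandise → 4% → €1.80
Coat rack €95.16: household furniture, €75.00 or more → 10% → €9.52
Dining chair €74.97: household furniture, under €75.00 → 3.25% → €2.44
Building blocks set €88.90: children's toys → 3.25% → €2.89
Dresser €470.87: household furniture, €75.00 or more → 10% → €47.09
Total tax = €1.60 + €0.57 + €0.80 + €0.22 + €1.80 + €9.52 + €2.44 + €2.89 + €47.09 = €66.93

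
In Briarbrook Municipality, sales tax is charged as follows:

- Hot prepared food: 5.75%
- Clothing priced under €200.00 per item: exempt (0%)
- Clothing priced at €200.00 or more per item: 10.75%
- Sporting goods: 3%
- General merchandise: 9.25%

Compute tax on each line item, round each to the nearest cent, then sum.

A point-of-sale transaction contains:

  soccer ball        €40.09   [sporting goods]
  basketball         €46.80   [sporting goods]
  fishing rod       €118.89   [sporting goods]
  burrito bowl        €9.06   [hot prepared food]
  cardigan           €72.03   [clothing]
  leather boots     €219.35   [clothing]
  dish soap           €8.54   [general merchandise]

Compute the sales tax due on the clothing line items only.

€23.58

Cardigan €72.03: clothing, under €200.00 → 0% → €0.00
Leather boots €219.35: clothing, €200.00 or more → 10.75% → €23.58
Tax on clothing = €0.00 + €23.58 = €23.58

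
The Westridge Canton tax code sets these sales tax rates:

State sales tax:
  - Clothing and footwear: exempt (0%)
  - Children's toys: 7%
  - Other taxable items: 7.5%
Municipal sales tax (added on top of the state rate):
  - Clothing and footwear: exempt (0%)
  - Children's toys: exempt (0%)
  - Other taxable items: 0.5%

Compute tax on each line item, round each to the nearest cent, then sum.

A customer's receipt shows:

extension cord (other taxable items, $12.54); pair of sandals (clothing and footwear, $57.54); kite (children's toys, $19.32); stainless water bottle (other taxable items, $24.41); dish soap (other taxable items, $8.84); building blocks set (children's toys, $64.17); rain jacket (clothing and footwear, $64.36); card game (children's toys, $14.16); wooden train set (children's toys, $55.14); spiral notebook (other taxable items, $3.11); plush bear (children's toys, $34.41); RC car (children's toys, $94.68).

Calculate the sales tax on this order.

Extension cord $12.54: other taxable items → 7.5% + 0.5% municipal = 8% → $1.00
Pair of sandals $57.54: clothing and footwear → 0% + 0% municipal = 0% → $0.00
Kite $19.32: children's toys → 7% + 0% municipal = 7% → $1.35
Stainless water bottle $24.41: other taxable items → 7.5% + 0.5% municipal = 8% → $1.95
Dish soap $8.84: other taxable items → 7.5% + 0.5% municipal = 8% → $0.71
Building blocks set $64.17: children's toys → 7% + 0% municipal = 7% → $4.49
Rain jacket $64.36: clothing and footwear → 0% + 0% municipal = 0% → $0.00
Card game $14.16: children's toys → 7% + 0% municipal = 7% → $0.99
Wooden train set $55.14: children's toys → 7% + 0% municipal = 7% → $3.86
Spiral notebook $3.11: other taxable items → 7.5% + 0.5% municipal = 8% → $0.25
Plush bear $34.41: children's toys → 7% + 0% municipal = 7% → $2.41
RC car $94.68: children's toys → 7% + 0% municipal = 7% → $6.63
Total tax = $1.00 + $1.35 + $1.95 + $0.71 + $4.49 + $0.99 + $3.86 + $0.25 + $2.41 + $6.63 = $23.64

$23.64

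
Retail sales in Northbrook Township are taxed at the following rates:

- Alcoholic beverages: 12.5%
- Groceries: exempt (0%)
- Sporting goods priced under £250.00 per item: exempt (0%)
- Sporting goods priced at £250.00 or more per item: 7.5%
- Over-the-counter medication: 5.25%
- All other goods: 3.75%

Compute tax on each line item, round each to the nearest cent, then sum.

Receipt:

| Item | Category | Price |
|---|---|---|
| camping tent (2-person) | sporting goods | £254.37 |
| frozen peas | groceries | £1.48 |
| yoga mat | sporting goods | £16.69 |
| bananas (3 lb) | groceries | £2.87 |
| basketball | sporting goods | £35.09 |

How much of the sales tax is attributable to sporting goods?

£19.08

Camping tent (2-person) £254.37: sporting goods, £250.00 or more → 7.5% → £19.08
Yoga mat £16.69: sporting goods, under £250.00 → 0% → £0.00
Basketball £35.09: sporting goods, under £250.00 → 0% → £0.00
Tax on sporting goods = £19.08 + £0.00 + £0.00 = £19.08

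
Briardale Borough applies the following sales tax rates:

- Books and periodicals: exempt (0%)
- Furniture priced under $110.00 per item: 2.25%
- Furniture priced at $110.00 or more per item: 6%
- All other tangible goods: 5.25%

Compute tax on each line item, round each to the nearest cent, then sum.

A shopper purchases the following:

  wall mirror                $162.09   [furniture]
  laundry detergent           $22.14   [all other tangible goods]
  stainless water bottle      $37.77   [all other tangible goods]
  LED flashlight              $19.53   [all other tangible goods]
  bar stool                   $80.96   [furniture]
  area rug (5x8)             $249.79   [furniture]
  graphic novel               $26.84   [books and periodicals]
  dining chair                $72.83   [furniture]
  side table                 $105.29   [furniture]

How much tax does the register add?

$34.72

Wall mirror $162.09: furniture, $110.00 or more → 6% → $9.73
Laundry detergent $22.14: all other tangible goods → 5.25% → $1.16
Stainless water bottle $37.77: all other tangible goods → 5.25% → $1.98
LED flashlight $19.53: all other tangible goods → 5.25% → $1.03
Bar stool $80.96: furniture, under $110.00 → 2.25% → $1.82
Area rug (5x8) $249.79: furniture, $110.00 or more → 6% → $14.99
Graphic novel $26.84: books and periodicals → 0% → $0.00
Dining chair $72.83: furniture, under $110.00 → 2.25% → $1.64
Side table $105.29: furniture, under $110.00 → 2.25% → $2.37
Total tax = $9.73 + $1.16 + $1.98 + $1.03 + $1.82 + $14.99 + $1.64 + $2.37 = $34.72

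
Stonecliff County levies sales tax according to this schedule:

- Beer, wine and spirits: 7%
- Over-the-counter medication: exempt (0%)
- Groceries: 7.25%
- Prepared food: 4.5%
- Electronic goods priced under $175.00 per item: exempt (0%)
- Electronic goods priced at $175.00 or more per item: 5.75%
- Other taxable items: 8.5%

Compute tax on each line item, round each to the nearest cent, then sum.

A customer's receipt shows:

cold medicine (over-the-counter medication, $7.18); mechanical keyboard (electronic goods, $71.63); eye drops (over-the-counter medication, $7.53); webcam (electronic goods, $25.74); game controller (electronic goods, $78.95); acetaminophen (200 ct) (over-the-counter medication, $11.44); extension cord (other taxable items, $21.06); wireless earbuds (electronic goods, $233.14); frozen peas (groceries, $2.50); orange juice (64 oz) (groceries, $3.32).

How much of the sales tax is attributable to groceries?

$0.42

Frozen peas $2.50: groceries → 7.25% → $0.18
Orange juice (64 oz) $3.32: groceries → 7.25% → $0.24
Tax on groceries = $0.18 + $0.24 = $0.42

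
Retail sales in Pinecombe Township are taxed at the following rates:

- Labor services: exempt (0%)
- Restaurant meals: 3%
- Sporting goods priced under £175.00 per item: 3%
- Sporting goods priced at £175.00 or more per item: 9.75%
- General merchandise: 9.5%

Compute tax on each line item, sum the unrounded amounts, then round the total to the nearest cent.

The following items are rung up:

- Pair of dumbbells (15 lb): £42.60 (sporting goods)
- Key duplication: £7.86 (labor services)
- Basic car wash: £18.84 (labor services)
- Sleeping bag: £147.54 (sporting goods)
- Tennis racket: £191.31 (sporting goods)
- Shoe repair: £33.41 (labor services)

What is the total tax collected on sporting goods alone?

£24.36

Pair of dumbbells (15 lb) £42.60: sporting goods, under £175.00 → 3% → £1.278
Sleeping bag £147.54: sporting goods, under £175.00 → 3% → £4.4262
Tennis racket £191.31: sporting goods, £175.00 or more → 9.75% → £18.652725
Tax on sporting goods: unrounded sum = £24.356925 → £24.36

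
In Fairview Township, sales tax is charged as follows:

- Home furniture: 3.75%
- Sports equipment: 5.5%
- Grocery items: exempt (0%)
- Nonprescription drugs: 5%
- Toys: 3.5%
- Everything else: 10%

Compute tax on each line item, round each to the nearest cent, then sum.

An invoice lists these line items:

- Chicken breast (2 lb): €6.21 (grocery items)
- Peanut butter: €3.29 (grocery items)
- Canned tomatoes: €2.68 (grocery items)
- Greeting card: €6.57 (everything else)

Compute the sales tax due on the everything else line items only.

Greeting card €6.57: everything else → 10% → €0.66
Tax on everything else = €0.66

€0.66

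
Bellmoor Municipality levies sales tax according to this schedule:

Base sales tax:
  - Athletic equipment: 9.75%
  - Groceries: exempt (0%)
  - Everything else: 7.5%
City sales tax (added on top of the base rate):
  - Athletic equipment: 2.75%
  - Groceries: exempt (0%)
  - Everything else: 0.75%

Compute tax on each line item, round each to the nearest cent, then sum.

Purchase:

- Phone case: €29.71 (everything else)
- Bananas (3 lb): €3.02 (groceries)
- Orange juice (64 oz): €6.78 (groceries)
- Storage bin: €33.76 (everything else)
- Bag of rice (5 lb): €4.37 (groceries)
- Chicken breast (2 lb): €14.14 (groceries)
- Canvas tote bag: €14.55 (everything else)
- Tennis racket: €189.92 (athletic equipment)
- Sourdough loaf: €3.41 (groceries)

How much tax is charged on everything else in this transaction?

Phone case €29.71: everything else → 7.5% + 0.75% city = 8.25% → €2.45
Storage bin €33.76: everything else → 7.5% + 0.75% city = 8.25% → €2.79
Canvas tote bag €14.55: everything else → 7.5% + 0.75% city = 8.25% → €1.20
Tax on everything else = €2.45 + €2.79 + €1.20 = €6.44

€6.44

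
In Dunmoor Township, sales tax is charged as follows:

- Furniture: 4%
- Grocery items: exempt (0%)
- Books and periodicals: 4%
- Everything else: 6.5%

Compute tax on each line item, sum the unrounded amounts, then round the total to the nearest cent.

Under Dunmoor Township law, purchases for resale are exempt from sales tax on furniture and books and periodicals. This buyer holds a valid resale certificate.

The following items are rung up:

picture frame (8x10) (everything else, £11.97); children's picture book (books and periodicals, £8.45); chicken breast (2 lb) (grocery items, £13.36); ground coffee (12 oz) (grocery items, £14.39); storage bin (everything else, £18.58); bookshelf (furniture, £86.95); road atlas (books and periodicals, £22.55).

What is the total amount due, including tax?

£178.24

Picture frame (8x10) £11.97: everything else → 6.5% → £0.77805
Children's picture book £8.45: books and periodicals, buyer-exempt → 0% → £0.00
Chicken breast (2 lb) £13.36: grocery items → 0% → £0.00
Ground coffee (12 oz) £14.39: grocery items → 0% → £0.00
Storage bin £18.58: everything else → 6.5% → £1.2077
Bookshelf £86.95: furniture, buyer-exempt → 0% → £0.00
Road atlas £22.55: books and periodicals, buyer-exempt → 0% → £0.00
Subtotal = £176.25; unrounded tax = £1.98575 → £1.99; total due = £178.24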